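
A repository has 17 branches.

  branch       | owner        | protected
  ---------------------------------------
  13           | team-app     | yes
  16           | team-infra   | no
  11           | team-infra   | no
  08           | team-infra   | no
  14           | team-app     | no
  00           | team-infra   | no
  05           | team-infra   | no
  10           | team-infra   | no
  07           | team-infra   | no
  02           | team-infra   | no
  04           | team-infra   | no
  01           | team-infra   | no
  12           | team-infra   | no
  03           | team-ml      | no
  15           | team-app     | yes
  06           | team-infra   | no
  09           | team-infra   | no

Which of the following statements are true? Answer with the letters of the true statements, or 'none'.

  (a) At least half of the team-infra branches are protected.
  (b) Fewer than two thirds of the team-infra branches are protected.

|A| = 13, |A ∩ B| = 0, |A ∖ B| = 13.
(a) |A ∩ B| ≥ |A ∖ B|: fails.
(b) |A ∩ B| / |A| < 2/3: holds.

(b)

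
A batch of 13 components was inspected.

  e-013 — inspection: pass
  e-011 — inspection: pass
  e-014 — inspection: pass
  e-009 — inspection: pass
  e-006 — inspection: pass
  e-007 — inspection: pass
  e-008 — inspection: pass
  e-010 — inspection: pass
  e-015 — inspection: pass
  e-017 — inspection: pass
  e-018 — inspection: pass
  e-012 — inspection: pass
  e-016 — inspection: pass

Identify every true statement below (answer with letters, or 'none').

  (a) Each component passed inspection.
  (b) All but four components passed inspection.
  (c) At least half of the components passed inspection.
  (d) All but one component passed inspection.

|A| = 13, |A ∩ B| = 13, |A ∖ B| = 0.
(a) A ⊆ B, i.e. every element of A is in B (|A ∖ B| = 0): holds.
(b) |A ∖ B| = 4: fails.
(c) |A ∩ B| ≥ |A ∖ B|: holds.
(d) |A ∖ B| = 1: fails.

(a), (c)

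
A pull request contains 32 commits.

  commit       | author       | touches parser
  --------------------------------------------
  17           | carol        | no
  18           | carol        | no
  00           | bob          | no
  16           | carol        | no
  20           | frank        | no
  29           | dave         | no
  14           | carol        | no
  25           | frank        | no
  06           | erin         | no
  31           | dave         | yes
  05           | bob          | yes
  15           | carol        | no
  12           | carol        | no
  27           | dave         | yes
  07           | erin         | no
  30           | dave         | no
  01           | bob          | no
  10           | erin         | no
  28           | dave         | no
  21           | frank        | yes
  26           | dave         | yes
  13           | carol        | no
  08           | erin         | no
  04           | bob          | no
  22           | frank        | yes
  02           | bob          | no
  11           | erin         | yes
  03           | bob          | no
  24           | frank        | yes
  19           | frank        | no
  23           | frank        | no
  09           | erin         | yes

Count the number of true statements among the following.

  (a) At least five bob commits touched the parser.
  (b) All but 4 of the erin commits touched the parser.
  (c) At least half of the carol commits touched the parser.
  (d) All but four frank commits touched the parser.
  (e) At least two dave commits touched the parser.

(a) bob: |A| = 6, |A ∩ B| = 1; needs |A ∩ B| ≥ 5 — false.
(b) erin: |A| = 6, |A ∩ B| = 2; needs |A ∖ B| = 4 — true.
(c) carol: |A| = 7, |A ∩ B| = 0; needs |A ∩ B| ≥ |A ∖ B| — false.
(d) frank: |A| = 7, |A ∩ B| = 3; needs |A ∖ B| = 4 — true.
(e) dave: |A| = 6, |A ∩ B| = 3; needs |A ∩ B| ≥ 2 — true.

3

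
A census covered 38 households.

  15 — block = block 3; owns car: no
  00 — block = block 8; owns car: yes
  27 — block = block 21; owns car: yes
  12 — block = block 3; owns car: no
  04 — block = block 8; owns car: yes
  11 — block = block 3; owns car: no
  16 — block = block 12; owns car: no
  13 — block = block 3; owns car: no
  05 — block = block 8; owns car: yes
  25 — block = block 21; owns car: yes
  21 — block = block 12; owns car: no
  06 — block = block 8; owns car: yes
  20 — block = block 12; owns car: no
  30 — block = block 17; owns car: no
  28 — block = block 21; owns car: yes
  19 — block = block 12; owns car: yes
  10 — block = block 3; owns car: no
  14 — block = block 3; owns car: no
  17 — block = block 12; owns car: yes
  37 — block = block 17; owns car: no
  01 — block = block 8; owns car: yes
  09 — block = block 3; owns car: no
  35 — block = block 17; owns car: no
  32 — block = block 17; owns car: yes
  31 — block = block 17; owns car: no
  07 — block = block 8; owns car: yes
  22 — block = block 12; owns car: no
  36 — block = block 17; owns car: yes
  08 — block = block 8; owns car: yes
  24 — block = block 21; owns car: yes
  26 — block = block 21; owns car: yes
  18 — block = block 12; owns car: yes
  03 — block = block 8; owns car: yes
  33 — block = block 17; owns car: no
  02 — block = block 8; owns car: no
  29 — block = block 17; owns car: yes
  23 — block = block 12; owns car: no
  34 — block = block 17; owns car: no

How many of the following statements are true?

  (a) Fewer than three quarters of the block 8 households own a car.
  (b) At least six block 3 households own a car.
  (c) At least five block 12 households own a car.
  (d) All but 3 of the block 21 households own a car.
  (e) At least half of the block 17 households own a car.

(a) block 8: |A| = 9, |A ∩ B| = 8; needs |A ∩ B| / |A| < 3/4 — false.
(b) block 3: |A| = 7, |A ∩ B| = 0; needs |A ∩ B| ≥ 6 — false.
(c) block 12: |A| = 8, |A ∩ B| = 3; needs |A ∩ B| ≥ 5 — false.
(d) block 21: |A| = 5, |A ∩ B| = 5; needs |A ∖ B| = 3 — false.
(e) block 17: |A| = 9, |A ∩ B| = 3; needs |A ∩ B| ≥ |A ∖ B| — false.

0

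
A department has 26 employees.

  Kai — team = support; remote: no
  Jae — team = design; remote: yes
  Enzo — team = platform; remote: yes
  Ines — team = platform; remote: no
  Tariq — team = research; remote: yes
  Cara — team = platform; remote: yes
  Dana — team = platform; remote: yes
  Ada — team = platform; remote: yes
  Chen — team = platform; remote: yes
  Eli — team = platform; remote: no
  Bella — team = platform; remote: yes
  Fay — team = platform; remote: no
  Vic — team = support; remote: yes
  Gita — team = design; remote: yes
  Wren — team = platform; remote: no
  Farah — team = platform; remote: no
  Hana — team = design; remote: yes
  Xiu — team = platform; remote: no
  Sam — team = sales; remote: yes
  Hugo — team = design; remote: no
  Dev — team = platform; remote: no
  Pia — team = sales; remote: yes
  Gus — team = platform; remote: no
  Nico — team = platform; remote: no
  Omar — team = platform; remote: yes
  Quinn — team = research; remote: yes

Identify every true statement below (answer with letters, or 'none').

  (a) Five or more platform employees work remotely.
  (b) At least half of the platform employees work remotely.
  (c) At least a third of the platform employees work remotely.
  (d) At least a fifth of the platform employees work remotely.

(a), (c), (d)

|A| = 16, |A ∩ B| = 7, |A ∖ B| = 9.
(a) |A ∩ B| ≥ 5: holds.
(b) |A ∩ B| ≥ |A ∖ B|: fails.
(c) |A ∩ B| / |A| ≥ 1/3: holds.
(d) |A ∩ B| / |A| ≥ 1/5: holds.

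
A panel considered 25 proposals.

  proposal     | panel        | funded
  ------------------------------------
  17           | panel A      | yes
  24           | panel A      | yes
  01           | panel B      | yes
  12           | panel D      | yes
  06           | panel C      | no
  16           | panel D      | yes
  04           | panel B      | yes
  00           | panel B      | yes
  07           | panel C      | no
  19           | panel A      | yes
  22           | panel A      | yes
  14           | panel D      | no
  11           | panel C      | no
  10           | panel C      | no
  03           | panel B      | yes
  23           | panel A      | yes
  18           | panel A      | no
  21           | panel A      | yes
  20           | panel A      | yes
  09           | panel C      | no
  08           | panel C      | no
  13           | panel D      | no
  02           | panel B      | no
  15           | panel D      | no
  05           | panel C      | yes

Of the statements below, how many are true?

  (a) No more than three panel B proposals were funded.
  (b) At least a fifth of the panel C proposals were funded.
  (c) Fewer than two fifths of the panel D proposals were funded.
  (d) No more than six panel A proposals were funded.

0

(a) panel B: |A| = 5, |A ∩ B| = 4; needs |A ∩ B| ≤ 3 — false.
(b) panel C: |A| = 7, |A ∩ B| = 1; needs |A ∩ B| / |A| ≥ 1/5 — false.
(c) panel D: |A| = 5, |A ∩ B| = 2; needs |A ∩ B| / |A| < 2/5 — false.
(d) panel A: |A| = 8, |A ∩ B| = 7; needs |A ∩ B| ≤ 6 — false.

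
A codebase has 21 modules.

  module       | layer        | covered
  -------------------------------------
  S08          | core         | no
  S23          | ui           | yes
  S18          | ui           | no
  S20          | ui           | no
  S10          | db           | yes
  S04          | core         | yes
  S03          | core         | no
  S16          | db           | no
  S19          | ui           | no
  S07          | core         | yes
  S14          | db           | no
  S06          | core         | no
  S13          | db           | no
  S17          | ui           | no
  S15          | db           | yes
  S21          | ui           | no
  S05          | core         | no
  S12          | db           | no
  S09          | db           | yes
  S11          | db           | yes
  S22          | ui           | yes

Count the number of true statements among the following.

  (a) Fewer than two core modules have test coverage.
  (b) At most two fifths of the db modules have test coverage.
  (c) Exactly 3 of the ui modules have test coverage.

0

(a) core: |A| = 6, |A ∩ B| = 2; needs |A ∩ B| < 2 — false.
(b) db: |A| = 8, |A ∩ B| = 4; needs |A ∩ B| / |A| ≤ 2/5 — false.
(c) ui: |A| = 7, |A ∩ B| = 2; needs |A ∩ B| = 3 — false.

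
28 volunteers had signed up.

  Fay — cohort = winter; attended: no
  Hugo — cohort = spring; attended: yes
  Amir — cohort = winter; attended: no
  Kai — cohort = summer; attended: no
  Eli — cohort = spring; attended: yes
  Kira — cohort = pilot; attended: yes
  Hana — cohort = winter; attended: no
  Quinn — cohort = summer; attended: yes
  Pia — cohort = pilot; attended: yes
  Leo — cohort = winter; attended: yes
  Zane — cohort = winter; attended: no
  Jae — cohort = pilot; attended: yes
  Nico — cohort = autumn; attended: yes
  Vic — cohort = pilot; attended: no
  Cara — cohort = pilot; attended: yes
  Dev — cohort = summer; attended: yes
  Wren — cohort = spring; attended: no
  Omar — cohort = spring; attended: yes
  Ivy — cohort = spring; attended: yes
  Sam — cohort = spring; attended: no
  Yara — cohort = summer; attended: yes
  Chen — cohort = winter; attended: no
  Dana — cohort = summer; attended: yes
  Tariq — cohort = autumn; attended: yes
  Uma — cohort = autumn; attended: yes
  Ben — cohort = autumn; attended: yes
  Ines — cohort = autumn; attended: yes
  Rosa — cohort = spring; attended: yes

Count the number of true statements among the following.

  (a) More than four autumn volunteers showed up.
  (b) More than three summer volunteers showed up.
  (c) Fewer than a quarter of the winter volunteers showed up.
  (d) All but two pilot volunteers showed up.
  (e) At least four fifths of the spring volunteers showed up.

(a) autumn: |A| = 5, |A ∩ B| = 5; needs |A ∩ B| > 4 — true.
(b) summer: |A| = 5, |A ∩ B| = 4; needs |A ∩ B| > 3 — true.
(c) winter: |A| = 6, |A ∩ B| = 1; needs |A ∩ B| / |A| < 1/4 — true.
(d) pilot: |A| = 5, |A ∩ B| = 4; needs |A ∖ B| = 2 — false.
(e) spring: |A| = 7, |A ∩ B| = 5; needs |A ∩ B| / |A| ≥ 4/5 — false.

3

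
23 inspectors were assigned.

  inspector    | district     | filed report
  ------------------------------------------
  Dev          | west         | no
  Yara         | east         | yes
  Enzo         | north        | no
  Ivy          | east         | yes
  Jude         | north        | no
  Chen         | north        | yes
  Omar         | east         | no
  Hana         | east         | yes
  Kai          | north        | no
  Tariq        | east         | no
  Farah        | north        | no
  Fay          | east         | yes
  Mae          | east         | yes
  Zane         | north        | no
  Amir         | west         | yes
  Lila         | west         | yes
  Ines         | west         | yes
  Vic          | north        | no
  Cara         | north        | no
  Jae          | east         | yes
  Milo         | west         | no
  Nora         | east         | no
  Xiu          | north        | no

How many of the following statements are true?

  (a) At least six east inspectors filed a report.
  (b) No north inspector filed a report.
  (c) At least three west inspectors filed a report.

(a) east: |A| = 9, |A ∩ B| = 6; needs |A ∩ B| ≥ 6 — true.
(b) north: |A| = 9, |A ∩ B| = 1; needs A ∩ B = ∅ (|A ∩ B| = 0) — false.
(c) west: |A| = 5, |A ∩ B| = 3; needs |A ∩ B| ≥ 3 — true.

2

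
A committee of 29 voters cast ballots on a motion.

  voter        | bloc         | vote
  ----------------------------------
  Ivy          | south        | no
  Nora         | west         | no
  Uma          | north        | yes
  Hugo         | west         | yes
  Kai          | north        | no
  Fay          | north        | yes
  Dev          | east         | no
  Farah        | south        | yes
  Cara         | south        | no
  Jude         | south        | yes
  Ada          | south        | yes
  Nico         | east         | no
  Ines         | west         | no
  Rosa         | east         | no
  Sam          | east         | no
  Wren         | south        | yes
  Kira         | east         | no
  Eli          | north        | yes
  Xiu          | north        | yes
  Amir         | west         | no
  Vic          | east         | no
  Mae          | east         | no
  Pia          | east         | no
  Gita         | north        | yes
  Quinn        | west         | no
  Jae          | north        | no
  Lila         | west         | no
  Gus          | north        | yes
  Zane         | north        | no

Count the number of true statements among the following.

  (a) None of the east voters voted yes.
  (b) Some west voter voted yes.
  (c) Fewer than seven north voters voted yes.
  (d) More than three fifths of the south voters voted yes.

4

(a) east: |A| = 8, |A ∩ B| = 0; needs A ∩ B = ∅ (|A ∩ B| = 0) — true.
(b) west: |A| = 6, |A ∩ B| = 1; needs A ∩ B ≠ ∅ (|A ∩ B| ≥ 1) — true.
(c) north: |A| = 9, |A ∩ B| = 6; needs |A ∩ B| < 7 — true.
(d) south: |A| = 6, |A ∩ B| = 4; needs |A ∩ B| / |A| > 3/5 — true.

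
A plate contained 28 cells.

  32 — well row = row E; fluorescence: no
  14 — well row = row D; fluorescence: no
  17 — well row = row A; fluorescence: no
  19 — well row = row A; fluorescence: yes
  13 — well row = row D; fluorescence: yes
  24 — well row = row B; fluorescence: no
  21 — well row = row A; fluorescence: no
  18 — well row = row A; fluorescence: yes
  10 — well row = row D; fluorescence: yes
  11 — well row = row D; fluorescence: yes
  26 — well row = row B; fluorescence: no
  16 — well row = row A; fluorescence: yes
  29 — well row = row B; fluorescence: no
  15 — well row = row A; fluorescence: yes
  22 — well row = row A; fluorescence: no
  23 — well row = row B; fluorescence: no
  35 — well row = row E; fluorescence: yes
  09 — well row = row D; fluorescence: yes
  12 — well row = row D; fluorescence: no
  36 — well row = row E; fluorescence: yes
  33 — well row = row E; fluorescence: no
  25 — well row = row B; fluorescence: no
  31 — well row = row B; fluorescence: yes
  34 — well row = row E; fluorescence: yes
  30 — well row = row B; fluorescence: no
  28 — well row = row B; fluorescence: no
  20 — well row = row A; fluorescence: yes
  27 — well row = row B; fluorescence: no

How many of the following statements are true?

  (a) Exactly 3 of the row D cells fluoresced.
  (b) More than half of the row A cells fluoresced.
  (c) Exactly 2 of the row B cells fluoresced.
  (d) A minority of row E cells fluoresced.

(a) row D: |A| = 6, |A ∩ B| = 4; needs |A ∩ B| = 3 — false.
(b) row A: |A| = 8, |A ∩ B| = 5; needs |A ∩ B| > |A ∖ B| — true.
(c) row B: |A| = 9, |A ∩ B| = 1; needs |A ∩ B| = 2 — false.
(d) row E: |A| = 5, |A ∩ B| = 3; needs |A ∩ B| < |A ∖ B| — false.

1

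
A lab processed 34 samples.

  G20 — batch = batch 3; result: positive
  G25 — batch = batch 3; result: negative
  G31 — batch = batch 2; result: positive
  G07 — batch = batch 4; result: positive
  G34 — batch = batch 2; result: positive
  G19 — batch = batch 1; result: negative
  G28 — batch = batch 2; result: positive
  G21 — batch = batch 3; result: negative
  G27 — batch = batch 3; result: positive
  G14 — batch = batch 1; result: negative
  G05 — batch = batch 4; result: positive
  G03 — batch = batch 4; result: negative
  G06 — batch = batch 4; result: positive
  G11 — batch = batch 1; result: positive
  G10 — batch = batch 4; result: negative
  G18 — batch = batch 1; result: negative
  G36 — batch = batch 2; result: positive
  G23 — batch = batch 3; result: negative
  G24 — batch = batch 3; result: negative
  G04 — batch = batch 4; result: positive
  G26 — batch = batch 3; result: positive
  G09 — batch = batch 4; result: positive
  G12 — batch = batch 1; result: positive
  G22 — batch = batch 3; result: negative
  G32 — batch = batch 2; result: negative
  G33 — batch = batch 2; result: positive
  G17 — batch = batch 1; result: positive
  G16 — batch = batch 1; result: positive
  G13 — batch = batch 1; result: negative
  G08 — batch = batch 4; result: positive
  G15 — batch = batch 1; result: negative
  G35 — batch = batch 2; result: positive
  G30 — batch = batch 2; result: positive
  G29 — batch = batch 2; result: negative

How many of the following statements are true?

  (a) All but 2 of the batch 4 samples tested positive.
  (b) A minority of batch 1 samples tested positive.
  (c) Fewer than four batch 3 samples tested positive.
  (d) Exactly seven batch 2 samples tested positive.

(a) batch 4: |A| = 8, |A ∩ B| = 6; needs |A ∖ B| = 2 — true.
(b) batch 1: |A| = 9, |A ∩ B| = 4; needs |A ∩ B| < |A ∖ B| — true.
(c) batch 3: |A| = 8, |A ∩ B| = 3; needs |A ∩ B| < 4 — true.
(d) batch 2: |A| = 9, |A ∩ B| = 7; needs |A ∩ B| = 7 — true.

4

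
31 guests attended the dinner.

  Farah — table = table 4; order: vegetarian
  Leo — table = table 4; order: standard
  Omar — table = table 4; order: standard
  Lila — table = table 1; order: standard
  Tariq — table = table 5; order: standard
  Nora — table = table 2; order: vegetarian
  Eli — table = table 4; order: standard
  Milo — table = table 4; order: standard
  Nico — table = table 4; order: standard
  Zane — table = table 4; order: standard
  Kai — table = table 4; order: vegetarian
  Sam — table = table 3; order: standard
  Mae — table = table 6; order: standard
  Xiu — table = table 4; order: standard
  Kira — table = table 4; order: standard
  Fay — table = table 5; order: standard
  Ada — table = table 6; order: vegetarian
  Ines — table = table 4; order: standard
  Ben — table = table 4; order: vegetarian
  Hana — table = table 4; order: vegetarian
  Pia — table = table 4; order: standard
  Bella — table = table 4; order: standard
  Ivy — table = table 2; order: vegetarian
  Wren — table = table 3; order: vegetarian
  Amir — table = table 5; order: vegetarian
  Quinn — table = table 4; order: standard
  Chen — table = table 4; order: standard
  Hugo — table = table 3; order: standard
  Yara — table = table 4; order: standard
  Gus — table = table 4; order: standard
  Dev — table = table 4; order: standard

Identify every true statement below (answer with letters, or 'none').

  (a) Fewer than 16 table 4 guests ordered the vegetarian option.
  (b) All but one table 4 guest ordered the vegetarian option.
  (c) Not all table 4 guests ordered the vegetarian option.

|A| = 20, |A ∩ B| = 4, |A ∖ B| = 16.
(a) |A ∩ B| < 16: holds.
(b) |A ∖ B| = 1: fails.
(c) A ⊄ B (|A ∖ B| ≥ 1): holds.

(a), (c)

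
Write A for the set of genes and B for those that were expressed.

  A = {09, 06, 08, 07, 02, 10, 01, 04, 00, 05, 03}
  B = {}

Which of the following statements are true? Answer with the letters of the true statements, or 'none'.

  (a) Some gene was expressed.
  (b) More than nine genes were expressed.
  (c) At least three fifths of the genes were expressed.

|A| = 11, |A ∩ B| = 0, |A ∖ B| = 11.
(a) A ∩ B ≠ ∅ (|A ∩ B| ≥ 1): fails.
(b) |A ∩ B| > 9: fails.
(c) |A ∩ B| / |A| ≥ 3/5: fails.

none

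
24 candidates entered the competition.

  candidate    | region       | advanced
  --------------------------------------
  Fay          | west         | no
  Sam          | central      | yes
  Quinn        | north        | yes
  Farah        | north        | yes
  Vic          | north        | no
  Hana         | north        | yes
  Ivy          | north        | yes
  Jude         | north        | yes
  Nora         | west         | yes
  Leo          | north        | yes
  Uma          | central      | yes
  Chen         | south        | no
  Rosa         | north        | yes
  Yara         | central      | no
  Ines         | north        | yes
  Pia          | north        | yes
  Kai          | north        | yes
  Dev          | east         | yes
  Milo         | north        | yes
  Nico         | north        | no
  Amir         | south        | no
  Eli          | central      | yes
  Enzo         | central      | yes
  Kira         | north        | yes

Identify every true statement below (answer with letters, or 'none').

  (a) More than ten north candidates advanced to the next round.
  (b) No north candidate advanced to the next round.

(a)

|A| = 14, |A ∩ B| = 12, |A ∖ B| = 2.
(a) |A ∩ B| > 10: holds.
(b) A ∩ B = ∅ (|A ∩ B| = 0): fails.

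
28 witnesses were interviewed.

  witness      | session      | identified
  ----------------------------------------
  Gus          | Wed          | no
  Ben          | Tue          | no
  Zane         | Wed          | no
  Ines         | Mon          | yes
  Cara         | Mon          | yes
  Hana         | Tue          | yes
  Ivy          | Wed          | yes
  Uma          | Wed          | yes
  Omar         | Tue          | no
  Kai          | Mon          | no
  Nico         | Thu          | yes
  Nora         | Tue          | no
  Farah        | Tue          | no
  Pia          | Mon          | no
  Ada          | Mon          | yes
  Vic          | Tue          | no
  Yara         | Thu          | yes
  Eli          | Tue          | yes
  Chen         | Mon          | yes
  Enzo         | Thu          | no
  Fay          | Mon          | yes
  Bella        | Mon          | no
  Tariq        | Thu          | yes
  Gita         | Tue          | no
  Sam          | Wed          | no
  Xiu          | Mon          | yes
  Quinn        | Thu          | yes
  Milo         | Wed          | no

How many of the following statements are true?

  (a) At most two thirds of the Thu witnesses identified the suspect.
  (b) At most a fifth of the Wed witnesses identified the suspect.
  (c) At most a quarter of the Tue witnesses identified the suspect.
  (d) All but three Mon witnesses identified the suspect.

2

(a) Thu: |A| = 5, |A ∩ B| = 4; needs |A ∩ B| / |A| ≤ 2/3 — false.
(b) Wed: |A| = 6, |A ∩ B| = 2; needs |A ∩ B| / |A| ≤ 1/5 — false.
(c) Tue: |A| = 8, |A ∩ B| = 2; needs |A ∩ B| / |A| ≤ 1/4 — true.
(d) Mon: |A| = 9, |A ∩ B| = 6; needs |A ∖ B| = 3 — true.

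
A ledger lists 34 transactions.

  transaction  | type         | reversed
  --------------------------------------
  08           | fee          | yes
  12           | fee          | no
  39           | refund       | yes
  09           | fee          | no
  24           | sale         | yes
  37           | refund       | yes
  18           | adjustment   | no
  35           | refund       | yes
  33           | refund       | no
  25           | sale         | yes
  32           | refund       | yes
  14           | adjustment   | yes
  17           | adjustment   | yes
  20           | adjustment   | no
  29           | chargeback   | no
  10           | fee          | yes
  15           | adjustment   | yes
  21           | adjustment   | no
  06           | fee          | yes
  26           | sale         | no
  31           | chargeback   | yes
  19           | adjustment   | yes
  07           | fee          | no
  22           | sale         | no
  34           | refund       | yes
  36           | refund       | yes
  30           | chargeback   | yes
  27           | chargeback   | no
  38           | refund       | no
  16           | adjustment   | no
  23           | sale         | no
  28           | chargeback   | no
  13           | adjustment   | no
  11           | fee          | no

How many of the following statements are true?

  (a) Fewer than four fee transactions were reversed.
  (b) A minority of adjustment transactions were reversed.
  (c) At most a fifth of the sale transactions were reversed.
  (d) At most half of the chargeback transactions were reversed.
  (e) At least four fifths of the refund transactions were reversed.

(a) fee: |A| = 7, |A ∩ B| = 3; needs |A ∩ B| < 4 — true.
(b) adjustment: |A| = 9, |A ∩ B| = 4; needs |A ∩ B| < |A ∖ B| — true.
(c) sale: |A| = 5, |A ∩ B| = 2; needs |A ∩ B| / |A| ≤ 1/5 — false.
(d) chargeback: |A| = 5, |A ∩ B| = 2; needs |A ∩ B| ≤ |A ∖ B| — true.
(e) refund: |A| = 8, |A ∩ B| = 6; needs |A ∩ B| / |A| ≥ 4/5 — false.

3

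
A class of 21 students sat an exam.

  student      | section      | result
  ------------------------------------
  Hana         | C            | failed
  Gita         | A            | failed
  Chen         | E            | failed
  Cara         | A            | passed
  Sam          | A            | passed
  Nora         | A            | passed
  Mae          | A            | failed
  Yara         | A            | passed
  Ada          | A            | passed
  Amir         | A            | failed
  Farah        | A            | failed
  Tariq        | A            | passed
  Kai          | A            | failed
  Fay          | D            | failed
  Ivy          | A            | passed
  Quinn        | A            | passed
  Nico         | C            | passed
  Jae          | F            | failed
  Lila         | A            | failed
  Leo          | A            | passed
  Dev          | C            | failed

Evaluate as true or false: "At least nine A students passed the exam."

True

'At least nine A students passed the exam' holds iff |A ∩ B| ≥ 9.
|A| = 15, |A ∩ B| = 9, |A ∖ B| = 6.
|A ∩ B| = 9, so the statement is true.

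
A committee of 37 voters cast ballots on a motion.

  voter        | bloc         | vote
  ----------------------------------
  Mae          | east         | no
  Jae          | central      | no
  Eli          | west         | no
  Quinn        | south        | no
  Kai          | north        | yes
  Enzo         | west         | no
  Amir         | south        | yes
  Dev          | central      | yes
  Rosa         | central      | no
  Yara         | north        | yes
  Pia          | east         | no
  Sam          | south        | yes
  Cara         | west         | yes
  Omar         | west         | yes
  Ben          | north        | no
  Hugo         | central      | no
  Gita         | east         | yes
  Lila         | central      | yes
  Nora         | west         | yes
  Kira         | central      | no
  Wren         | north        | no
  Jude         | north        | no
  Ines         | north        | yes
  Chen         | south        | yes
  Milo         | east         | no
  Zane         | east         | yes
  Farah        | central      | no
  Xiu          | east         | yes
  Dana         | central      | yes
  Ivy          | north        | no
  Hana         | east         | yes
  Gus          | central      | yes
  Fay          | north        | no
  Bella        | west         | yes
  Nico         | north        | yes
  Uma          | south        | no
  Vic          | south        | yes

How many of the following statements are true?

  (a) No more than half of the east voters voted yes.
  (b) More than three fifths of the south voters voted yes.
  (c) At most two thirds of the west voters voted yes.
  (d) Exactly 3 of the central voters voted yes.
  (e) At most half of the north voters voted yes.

3

(a) east: |A| = 7, |A ∩ B| = 4; needs |A ∩ B| ≤ |A ∖ B| — false.
(b) south: |A| = 6, |A ∩ B| = 4; needs |A ∩ B| / |A| > 3/5 — true.
(c) west: |A| = 6, |A ∩ B| = 4; needs |A ∩ B| / |A| ≤ 2/3 — true.
(d) central: |A| = 9, |A ∩ B| = 4; needs |A ∩ B| = 3 — false.
(e) north: |A| = 9, |A ∩ B| = 4; needs |A ∩ B| ≤ |A ∖ B| — true.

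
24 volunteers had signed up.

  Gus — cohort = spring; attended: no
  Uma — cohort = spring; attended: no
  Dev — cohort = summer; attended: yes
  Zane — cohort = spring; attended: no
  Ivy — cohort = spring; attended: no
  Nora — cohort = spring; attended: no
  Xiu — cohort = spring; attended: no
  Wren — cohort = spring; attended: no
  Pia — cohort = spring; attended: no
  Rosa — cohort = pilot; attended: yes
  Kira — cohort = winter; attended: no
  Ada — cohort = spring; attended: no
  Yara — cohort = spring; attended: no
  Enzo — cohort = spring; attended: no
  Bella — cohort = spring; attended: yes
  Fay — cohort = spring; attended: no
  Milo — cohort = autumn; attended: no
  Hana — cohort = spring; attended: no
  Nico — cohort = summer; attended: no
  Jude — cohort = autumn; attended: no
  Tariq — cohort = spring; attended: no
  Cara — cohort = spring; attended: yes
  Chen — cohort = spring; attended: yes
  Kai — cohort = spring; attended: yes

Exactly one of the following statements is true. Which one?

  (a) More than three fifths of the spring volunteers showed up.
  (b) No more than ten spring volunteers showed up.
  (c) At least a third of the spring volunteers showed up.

(b)

|A| = 18, |A ∩ B| = 4, |A ∖ B| = 14.
(a) requires |A ∩ B| / |A| > 3/5: false.
(b) requires |A ∩ B| ≤ 10: true.
(c) requires |A ∩ B| / |A| ≥ 1/3: false.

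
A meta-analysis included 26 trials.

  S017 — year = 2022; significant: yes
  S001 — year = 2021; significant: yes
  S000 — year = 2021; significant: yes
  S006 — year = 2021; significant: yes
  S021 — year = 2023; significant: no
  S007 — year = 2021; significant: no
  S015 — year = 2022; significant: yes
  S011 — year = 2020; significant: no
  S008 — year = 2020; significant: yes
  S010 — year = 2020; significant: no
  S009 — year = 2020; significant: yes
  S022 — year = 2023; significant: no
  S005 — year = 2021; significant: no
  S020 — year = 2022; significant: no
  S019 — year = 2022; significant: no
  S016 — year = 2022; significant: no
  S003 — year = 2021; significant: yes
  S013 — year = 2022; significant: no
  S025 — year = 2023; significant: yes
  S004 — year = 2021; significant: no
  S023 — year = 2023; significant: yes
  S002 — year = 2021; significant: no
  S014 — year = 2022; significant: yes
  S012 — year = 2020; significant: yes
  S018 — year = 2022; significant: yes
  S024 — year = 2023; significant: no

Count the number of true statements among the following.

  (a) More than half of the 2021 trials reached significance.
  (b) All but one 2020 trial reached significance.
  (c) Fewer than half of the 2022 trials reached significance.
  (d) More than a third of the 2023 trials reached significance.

1

(a) 2021: |A| = 8, |A ∩ B| = 4; needs |A ∩ B| > |A ∖ B| — false.
(b) 2020: |A| = 5, |A ∩ B| = 3; needs |A ∖ B| = 1 — false.
(c) 2022: |A| = 8, |A ∩ B| = 4; needs |A ∩ B| < |A ∖ B| — false.
(d) 2023: |A| = 5, |A ∩ B| = 2; needs |A ∩ B| / |A| > 1/3 — true.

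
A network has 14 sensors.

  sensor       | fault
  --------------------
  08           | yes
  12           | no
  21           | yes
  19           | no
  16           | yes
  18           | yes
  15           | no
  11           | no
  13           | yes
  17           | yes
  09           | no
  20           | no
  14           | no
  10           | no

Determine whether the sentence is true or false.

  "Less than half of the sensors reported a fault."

'Less than half of the sensors reported a fault' holds iff |A ∩ B| < |A ∖ B|.
A (the restrictor) = {08, 12, 21, 19, 16, 18, 15, 11, 13, 17, 09, 20, 14, 10}, |A| = 14.
A ∩ B = {08, 21, 16, 18, 13, 17}, so |A ∩ B| = 6.
A ∖ B = {12, 19, 15, 11, 09, 20, 14, 10}, so |A ∖ B| = 8.
6 < 8, so the statement is true.

True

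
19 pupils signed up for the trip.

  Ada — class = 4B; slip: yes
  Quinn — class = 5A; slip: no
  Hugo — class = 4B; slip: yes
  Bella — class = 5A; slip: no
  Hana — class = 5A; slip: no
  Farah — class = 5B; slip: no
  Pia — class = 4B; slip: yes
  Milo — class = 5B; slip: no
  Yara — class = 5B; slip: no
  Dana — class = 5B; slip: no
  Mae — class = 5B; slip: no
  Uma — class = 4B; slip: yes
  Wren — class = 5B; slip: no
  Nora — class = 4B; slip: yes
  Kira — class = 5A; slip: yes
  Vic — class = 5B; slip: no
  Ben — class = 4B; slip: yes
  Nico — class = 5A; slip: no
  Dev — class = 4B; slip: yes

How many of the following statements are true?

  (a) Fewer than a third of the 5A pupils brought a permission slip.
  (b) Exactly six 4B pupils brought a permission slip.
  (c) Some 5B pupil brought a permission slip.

(a) 5A: |A| = 5, |A ∩ B| = 1; needs |A ∩ B| / |A| < 1/3 — true.
(b) 4B: |A| = 7, |A ∩ B| = 7; needs |A ∩ B| = 6 — false.
(c) 5B: |A| = 7, |A ∩ B| = 0; needs A ∩ B ≠ ∅ (|A ∩ B| ≥ 1) — false.

1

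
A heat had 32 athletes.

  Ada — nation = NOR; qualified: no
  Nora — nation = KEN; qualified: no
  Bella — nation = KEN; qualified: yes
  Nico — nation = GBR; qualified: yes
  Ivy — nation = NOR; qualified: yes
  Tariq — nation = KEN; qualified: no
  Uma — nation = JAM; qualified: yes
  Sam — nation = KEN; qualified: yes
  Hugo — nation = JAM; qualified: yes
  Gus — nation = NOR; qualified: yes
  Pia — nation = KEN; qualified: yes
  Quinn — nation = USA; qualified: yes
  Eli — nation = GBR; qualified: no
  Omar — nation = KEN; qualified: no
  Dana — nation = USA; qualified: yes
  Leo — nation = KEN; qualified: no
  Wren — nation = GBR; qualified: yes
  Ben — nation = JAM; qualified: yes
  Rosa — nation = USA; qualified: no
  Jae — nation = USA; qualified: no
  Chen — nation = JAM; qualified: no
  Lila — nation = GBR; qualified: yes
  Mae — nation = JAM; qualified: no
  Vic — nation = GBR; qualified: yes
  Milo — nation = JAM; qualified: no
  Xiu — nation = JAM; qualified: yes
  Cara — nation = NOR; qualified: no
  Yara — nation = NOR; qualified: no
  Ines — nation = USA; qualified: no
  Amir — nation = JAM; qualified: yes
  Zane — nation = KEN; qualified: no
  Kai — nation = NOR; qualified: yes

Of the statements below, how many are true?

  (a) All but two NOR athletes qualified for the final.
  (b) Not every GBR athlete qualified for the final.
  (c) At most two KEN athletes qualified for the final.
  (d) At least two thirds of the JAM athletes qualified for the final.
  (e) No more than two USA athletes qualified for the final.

2

(a) NOR: |A| = 6, |A ∩ B| = 3; needs |A ∖ B| = 2 — false.
(b) GBR: |A| = 5, |A ∩ B| = 4; needs A ⊄ B (|A ∖ B| ≥ 1) — true.
(c) KEN: |A| = 8, |A ∩ B| = 3; needs |A ∩ B| ≤ 2 — false.
(d) JAM: |A| = 8, |A ∩ B| = 5; needs |A ∩ B| / |A| ≥ 2/3 — false.
(e) USA: |A| = 5, |A ∩ B| = 2; needs |A ∩ B| ≤ 2 — true.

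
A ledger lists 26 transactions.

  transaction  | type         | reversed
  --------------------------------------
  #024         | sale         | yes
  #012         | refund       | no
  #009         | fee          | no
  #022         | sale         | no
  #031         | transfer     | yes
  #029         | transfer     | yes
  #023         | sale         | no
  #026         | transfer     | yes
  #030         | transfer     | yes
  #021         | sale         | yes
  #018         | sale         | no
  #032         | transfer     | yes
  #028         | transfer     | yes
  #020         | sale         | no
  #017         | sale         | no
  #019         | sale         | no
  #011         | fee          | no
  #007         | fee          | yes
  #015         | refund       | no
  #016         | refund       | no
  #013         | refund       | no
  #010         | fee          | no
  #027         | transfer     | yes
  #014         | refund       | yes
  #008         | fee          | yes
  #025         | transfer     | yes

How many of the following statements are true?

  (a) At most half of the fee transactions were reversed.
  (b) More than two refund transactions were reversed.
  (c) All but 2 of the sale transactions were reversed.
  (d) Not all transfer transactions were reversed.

(a) fee: |A| = 5, |A ∩ B| = 2; needs |A ∩ B| ≤ |A ∖ B| — true.
(b) refund: |A| = 5, |A ∩ B| = 1; needs |A ∩ B| > 2 — false.
(c) sale: |A| = 8, |A ∩ B| = 2; needs |A ∖ B| = 2 — false.
(d) transfer: |A| = 8, |A ∩ B| = 8; needs A ⊄ B (|A ∖ B| ≥ 1) — false.

1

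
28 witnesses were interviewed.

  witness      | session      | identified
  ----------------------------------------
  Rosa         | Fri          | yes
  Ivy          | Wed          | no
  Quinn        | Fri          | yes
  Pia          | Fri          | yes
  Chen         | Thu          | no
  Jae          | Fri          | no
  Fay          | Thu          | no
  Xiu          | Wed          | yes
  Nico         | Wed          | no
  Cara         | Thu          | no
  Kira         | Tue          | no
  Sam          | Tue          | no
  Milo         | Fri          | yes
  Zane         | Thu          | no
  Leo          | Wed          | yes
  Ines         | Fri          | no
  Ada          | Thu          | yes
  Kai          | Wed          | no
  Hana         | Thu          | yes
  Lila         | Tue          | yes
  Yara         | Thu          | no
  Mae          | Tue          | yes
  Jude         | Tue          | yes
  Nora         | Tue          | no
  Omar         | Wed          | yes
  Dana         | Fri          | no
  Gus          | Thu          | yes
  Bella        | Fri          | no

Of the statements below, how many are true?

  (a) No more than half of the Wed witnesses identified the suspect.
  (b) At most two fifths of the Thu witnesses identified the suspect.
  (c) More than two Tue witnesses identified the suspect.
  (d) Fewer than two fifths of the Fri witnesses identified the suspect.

3

(a) Wed: |A| = 6, |A ∩ B| = 3; needs |A ∩ B| ≤ |A ∖ B| — true.
(b) Thu: |A| = 8, |A ∩ B| = 3; needs |A ∩ B| / |A| ≤ 2/5 — true.
(c) Tue: |A| = 6, |A ∩ B| = 3; needs |A ∩ B| > 2 — true.
(d) Fri: |A| = 8, |A ∩ B| = 4; needs |A ∩ B| / |A| < 2/5 — false.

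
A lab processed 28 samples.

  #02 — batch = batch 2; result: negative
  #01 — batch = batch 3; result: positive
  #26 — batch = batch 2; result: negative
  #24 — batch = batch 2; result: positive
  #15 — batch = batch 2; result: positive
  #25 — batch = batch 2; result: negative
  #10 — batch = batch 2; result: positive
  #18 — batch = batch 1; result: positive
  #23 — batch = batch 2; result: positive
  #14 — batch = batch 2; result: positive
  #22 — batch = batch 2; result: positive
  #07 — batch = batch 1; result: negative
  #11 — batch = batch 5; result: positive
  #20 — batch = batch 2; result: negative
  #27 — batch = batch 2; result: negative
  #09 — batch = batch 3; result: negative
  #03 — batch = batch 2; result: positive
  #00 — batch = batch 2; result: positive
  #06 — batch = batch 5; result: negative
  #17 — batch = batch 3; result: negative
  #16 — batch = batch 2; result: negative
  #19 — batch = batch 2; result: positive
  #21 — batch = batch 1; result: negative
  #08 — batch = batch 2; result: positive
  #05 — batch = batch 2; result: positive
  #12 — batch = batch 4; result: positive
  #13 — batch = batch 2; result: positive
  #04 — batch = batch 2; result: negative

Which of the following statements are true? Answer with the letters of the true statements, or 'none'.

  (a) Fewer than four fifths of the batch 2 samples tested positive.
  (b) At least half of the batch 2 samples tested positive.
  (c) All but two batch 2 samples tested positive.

|A| = 19, |A ∩ B| = 12, |A ∖ B| = 7.
(a) |A ∩ B| / |A| < 4/5: holds.
(b) |A ∩ B| ≥ |A ∖ B|: holds.
(c) |A ∖ B| = 2: fails.

(a), (b)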